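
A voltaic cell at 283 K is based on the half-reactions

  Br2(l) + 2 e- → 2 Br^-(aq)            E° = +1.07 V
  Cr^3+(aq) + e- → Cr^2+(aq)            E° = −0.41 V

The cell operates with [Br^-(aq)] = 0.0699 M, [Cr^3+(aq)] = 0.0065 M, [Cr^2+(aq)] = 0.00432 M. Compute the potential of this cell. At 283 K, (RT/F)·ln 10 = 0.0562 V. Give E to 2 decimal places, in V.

+1.53 V

Since E°(Br₂/Br⁻) > E°(Cr³⁺/Cr²⁺), Br₂/Br⁻ serves as the cathode.
E°cell = E°cat − E°an = +1.07 − (−0.41) = +1.48 V; n = 2.
The balanced reaction is Br2(l) + 2 Cr^2+(aq) → 2 Br^-(aq) + 2 Cr^3+(aq), so Q = ([Br^-(aq)]^2·[Cr^3+(aq)]^2) / [Cr^2+(aq)]^2 = 0.0111 and log Q = −1.956.
By the Nernst equation, E = +1.48 − (0.0562/2)·(−1.956) = +1.53 V.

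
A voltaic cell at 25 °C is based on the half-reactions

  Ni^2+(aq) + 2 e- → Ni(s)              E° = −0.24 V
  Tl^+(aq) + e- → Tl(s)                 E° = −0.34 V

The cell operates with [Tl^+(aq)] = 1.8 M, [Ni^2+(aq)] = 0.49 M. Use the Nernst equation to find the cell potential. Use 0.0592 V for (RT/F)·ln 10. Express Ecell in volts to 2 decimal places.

+0.08 V

Ni²⁺/Ni is reduced (cathode, E° = −0.24 V) and Tl⁺/Tl is oxidized (anode).
E°cell = E°cat − E°an = −0.24 − (−0.34) = +0.10 V; n = 2.
Balancing gives Ni^2+(aq) + 2 Tl(s) → Ni(s) + 2 Tl^+(aq); hence Q = [Tl^+(aq)]^2 / [Ni^2+(aq)] = 6.61 (log Q = 0.820).
Applying E = E° − (RT ln10/nF)·log Q gives +0.10 − (0.0592/2)(0.820) = +0.08 V.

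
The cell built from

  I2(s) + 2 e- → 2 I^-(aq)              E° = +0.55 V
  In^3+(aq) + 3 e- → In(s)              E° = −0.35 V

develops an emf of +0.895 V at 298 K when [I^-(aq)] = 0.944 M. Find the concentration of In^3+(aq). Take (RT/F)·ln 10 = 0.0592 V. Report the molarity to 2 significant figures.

2.1 M

The I₂/I⁻ couple has the larger reduction potential, so it is the cathode: E°cell = +0.55 − (−0.35) = +0.90 V and n = 6.
From the Nernst equation, log Q = n(E° − E)/0.0592 = 6·(+0.90 − (+0.895))/0.0592 = 0.507.
For 3 I2(s) + 2 In(s) → 6 I^-(aq) + 2 In^3+(aq), the reaction quotient is Q = [I^-(aq)]^6·[In^3+(aq)]^2.
Substituting the known concentrations and solving, log [In^3+(aq)] = 0.329 and [In^3+(aq)] = 2.1 M.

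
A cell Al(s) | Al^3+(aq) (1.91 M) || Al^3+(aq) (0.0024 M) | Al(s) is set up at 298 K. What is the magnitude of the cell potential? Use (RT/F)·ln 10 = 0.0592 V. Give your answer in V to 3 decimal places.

For a concentration cell E°cell = 0, since both electrodes use the same couple.
The compartment with the higher Al^3+(aq) concentration (1.91 M) acts as the cathode; ions are reduced there and produced at the dilute (0.0024 M) anode.
With n = 3, Ecell = −(0.0592/3)·log([dilute]/[conc]) = −(0.0592/3)·log(0.0024/1.91) = +0.057 V.

0.057 V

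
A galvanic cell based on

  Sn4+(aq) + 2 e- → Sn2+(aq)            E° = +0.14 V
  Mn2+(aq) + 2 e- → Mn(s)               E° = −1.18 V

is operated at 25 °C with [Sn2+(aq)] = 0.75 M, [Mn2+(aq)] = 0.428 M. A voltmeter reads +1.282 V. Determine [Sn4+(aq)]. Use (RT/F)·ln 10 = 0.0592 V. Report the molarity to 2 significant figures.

0.017 M

The Sn⁴⁺/Sn²⁺ couple has the larger reduction potential, so it is the cathode: E°cell = +0.14 − (−1.18) = +1.32 V and n = 2.
Since E = E° − (0.0592/n)·log Q, log Q = n(E° − E)/0.0592 = 1.284.
For Sn4+(aq) + Mn(s) → Sn2+(aq) + Mn2+(aq), the reaction quotient is Q = ([Sn2+(aq)]·[Mn2+(aq)]) / [Sn4+(aq)].
Substituting the known concentrations and solving, log [Sn4+(aq)] = −1.777 and [Sn4+(aq)] = 0.017 M.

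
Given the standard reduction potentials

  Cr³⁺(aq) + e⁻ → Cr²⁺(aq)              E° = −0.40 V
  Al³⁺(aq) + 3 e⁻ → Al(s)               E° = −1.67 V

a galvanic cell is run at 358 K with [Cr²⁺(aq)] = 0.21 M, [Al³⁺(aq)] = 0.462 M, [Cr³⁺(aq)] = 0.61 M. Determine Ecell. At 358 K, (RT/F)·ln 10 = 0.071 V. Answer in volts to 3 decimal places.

+1.311 V

The Cr³⁺/Cr²⁺ couple has the more positive E°, so it is the cathode; Al³⁺/Al is the anode.
E°cell = −0.40 − (−1.67) = +1.27 V, with n = 3 electrons transferred.
Balancing gives 3 Cr³⁺(aq) + Al(s) → 3 Cr²⁺(aq) + Al³⁺(aq); hence Q = ([Cr²⁺(aq)]^3·[Al³⁺(aq)]) / [Cr³⁺(aq)]^3 = 0.0188 (log Q = −1.725).
By the Nernst equation, E = +1.27 − (0.071/3)·(−1.725) = +1.311 V.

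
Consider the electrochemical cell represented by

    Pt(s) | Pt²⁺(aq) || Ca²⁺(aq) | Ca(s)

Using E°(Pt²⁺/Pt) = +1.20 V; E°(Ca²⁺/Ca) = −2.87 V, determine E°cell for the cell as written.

By convention the left-hand electrode in cell notation is the anode (oxidation) and the right-hand electrode is the cathode (reduction).
E°cell = E°(right) − E°(left) = −2.87 − (+1.20) = −4.07 V.
The negative sign shows that, as written, the cell would require an external voltage to drive the reaction.

−4.07 V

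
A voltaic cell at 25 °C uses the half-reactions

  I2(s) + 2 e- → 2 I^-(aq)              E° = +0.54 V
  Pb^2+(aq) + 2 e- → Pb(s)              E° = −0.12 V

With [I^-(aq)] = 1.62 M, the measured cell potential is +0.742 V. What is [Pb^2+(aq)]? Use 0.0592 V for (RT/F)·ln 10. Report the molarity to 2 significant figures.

With I₂/I⁻ at the cathode and Pb²⁺/Pb at the anode, E°cell = +0.54 − (−0.12) = +0.66 V (n = 2).
Since E = E° − (0.0592/n)·log Q, log Q = n(E° − E)/0.0592 = −2.770.
The balanced reaction is I2(s) + Pb(s) → 2 I^-(aq) + Pb^2+(aq), so Q = [I^-(aq)]^2·[Pb^2+(aq)].
Solving for the unknown gives log [Pb^2+(aq)] = −3.189, so [Pb^2+(aq)] ≈ 0.00065 M.

0.00065 M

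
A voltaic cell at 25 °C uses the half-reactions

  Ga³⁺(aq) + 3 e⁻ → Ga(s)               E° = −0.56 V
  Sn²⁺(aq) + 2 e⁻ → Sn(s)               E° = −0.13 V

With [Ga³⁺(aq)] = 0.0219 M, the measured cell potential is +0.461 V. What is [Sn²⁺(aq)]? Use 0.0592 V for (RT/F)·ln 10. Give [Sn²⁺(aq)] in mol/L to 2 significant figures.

The Sn²⁺/Sn couple has the larger reduction potential, so it is the cathode: E°cell = −0.13 − (−0.56) = +0.43 V and n = 6.
Rearranging E = E° − (0.0592/n)·log Q gives log Q = 6(+0.43 − (+0.461))/0.0592 = −3.142.
The balanced reaction is 3 Sn²⁺(aq) + 2 Ga(s) → 3 Sn(s) + 2 Ga³⁺(aq), so Q = [Ga³⁺(aq)]^2 / [Sn²⁺(aq)]^3.
Solving for the unknown gives log [Sn²⁺(aq)] = −0.059, so [Sn²⁺(aq)] ≈ 0.87 M.

0.87 M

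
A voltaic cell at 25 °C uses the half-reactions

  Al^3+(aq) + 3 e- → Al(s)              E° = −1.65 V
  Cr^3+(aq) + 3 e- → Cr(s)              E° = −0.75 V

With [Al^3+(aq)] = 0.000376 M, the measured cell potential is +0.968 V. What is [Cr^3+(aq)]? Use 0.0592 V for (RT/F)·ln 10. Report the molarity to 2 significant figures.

The Cr³⁺/Cr couple has the larger reduction potential, so it is the cathode: E°cell = −0.75 − (−1.65) = +0.90 V and n = 3.
Since E = E° − (0.0592/n)·log Q, log Q = n(E° − E)/0.0592 = −3.446.
The balanced reaction is Cr^3+(aq) + Al(s) → Cr(s) + Al^3+(aq), so Q = [Al^3+(aq)] / [Cr^3+(aq)].
Isolating [Cr^3+(aq)] in Q = 10^{−3.446} yields log [Cr^3+(aq)] = 0.021, i.e. 1.0 M.

1.0 M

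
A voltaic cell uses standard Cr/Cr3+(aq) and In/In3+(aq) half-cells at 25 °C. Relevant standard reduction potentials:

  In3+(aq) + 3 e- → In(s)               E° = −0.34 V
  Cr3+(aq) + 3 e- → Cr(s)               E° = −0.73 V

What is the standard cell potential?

+0.39 V

The In³⁺/In couple has the higher E°, so In ion is reduced (cathode) and Cr is oxidized (anode).
E°cell = E°(cathode) − E°(anode) = −0.34 − (−0.73) = +0.39 V.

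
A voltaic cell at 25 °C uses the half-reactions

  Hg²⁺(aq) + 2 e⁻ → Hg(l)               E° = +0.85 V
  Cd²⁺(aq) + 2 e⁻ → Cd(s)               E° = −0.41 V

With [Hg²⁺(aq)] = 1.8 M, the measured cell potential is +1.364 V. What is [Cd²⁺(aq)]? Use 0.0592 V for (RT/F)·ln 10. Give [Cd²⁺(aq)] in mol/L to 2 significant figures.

The Hg²⁺/Hg couple has the larger reduction potential, so it is the cathode: E°cell = +0.85 − (−0.41) = +1.26 V and n = 2.
Since E = E° − (0.0592/n)·log Q, log Q = n(E° − E)/0.0592 = −3.514.
The balanced reaction is Hg²⁺(aq) + Cd(s) → Hg(l) + Cd²⁺(aq), so Q = [Cd²⁺(aq)] / [Hg²⁺(aq)].
Solving for the unknown gives log [Cd²⁺(aq)] = −3.259, so [Cd²⁺(aq)] ≈ 0.00055 M.

0.00055 M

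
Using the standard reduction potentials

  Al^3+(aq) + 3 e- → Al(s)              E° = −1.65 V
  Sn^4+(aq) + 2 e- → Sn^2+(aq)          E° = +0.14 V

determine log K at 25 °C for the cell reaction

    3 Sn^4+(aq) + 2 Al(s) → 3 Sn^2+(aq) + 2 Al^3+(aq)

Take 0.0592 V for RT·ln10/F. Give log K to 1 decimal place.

The Sn⁴⁺/Sn²⁺ couple is reduced (cathode); E°cell = +0.14 − (−1.65) = +1.79 V with n = 6.
At equilibrium E = 0, so log K = nE°cell / 0.0592 = (6)(+1.79) / 0.0592 = 181.4.

log K = 181.4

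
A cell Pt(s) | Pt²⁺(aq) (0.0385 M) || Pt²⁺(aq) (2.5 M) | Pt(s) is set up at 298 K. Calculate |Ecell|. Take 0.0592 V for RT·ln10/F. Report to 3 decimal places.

For a concentration cell E°cell = 0, since both electrodes use the same couple.
The compartment with the higher Pt²⁺(aq) concentration (2.5 M) acts as the cathode; ions are reduced there and produced at the dilute (0.0385 M) anode.
With n = 2, Ecell = −(0.0592/2)·log([dilute]/[conc]) = −(0.0592/2)·log(0.0385/2.5) = +0.054 V.

0.054 V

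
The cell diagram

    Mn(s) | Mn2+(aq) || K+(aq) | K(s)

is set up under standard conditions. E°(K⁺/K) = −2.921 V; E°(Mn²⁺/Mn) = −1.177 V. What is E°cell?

By convention the left-hand electrode in cell notation is the anode (oxidation) and the right-hand electrode is the cathode (reduction).
E°cell = E°(right) − E°(left) = −2.921 − (−1.177) = −1.744 V.
The negative sign shows that, as written, the cell would require an external voltage to drive the reaction.

−1.744 V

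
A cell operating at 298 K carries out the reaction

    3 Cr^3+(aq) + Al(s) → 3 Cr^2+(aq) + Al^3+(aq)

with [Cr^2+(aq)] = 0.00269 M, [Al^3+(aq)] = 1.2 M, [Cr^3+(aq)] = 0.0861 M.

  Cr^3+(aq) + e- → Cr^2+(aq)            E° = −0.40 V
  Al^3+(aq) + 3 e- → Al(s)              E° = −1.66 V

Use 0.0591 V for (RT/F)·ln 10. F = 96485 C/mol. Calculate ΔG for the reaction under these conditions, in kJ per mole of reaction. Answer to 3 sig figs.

With Cr³⁺/Cr²⁺ reduced at the cathode, E°cell = −0.40 − (−1.66) = +1.26 V and n = 3.
The reaction quotient is ([Cr^2+(aq)]^3·[Al^3+(aq)]) / [Cr^3+(aq)]^3 = 3.66×10^−5; by Nernst, E = +1.26 − (0.0591/3)(−4.437) = +1.3474 V.
ΔG = −nFE = −(3)(96485)(+1.3474) J/mol = −390 kJ/mol.

−390 kJ/mol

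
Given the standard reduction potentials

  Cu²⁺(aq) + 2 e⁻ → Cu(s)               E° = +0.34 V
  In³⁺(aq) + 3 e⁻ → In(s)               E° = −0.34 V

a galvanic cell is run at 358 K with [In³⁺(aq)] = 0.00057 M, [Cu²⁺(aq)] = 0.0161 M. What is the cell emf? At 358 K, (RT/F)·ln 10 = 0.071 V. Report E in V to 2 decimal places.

+0.69 V

The Cu²⁺/Cu couple has the more positive E°, so it is the cathode; In³⁺/In is the anode.
The standard potential is +0.34 − (−0.34) = +0.68 V and the balanced reaction transfers n = 6 electrons.
Balancing gives 3 Cu²⁺(aq) + 2 In(s) → 3 Cu(s) + 2 In³⁺(aq); hence Q = [In³⁺(aq)]^2 / [Cu²⁺(aq)]^3 = 0.0779 (log Q = −1.109).
E = E° − (0.071/n)·log Q = +0.68 − (0.071/6)(−1.109) = +0.69 V.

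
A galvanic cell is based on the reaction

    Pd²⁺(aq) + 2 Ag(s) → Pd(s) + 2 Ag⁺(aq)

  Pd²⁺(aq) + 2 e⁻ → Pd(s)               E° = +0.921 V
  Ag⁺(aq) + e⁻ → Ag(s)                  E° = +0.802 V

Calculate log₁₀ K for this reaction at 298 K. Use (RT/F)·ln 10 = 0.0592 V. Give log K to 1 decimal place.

log K = 4.0

The Pd²⁺/Pd couple is reduced (cathode); E°cell = +0.921 − (+0.802) = +0.119 V with n = 2.
At equilibrium E = 0, so log K = nE°cell / 0.0592 = (2)(+0.119) / 0.0592 = 4.0.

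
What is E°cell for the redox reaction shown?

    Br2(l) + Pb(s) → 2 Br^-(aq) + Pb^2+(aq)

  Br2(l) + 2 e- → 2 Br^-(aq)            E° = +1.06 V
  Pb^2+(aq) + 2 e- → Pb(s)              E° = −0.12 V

Br2(l) gains electrons, so the Br₂/Br⁻ couple is the cathode; the Pb²⁺/Pb couple is the anode.
E°cell = E°(cathode) − E°(anode) = +1.06 − (−0.12) = +1.18 V.

+1.18 V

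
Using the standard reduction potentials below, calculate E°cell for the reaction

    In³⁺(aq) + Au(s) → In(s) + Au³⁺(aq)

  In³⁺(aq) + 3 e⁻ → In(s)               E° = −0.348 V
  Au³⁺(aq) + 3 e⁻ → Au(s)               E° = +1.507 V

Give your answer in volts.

In³⁺(aq) gains electrons, so the In³⁺/In couple is the cathode; the Au³⁺/Au couple is the anode.
E°cell = E°(cathode) − E°(anode) = −0.348 − (+1.507) = −1.855 V.

−1.855 V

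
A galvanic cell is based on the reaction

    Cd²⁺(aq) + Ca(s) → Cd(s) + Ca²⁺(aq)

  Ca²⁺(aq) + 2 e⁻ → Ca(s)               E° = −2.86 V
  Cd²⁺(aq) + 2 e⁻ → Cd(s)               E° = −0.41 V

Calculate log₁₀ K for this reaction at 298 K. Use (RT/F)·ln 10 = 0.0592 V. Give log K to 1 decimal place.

The Cd²⁺/Cd couple is reduced (cathode); E°cell = −0.41 − (−2.86) = +2.45 V with n = 2.
At equilibrium E = 0, so log K = nE°cell / 0.0592 = (2)(+2.45) / 0.0592 = 82.8.

log K = 82.8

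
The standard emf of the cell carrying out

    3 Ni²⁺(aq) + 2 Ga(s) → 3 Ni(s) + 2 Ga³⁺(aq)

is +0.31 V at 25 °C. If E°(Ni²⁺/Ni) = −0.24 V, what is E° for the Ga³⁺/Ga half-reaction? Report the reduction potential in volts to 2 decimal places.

In the reaction as written the Ni²⁺/Ni couple is reduced (cathode) and Ga³⁺/Ga is oxidized (anode), so E°cell = E°(Ni²⁺/Ni) − E°(Ga³⁺/Ga).
E°(Ga³⁺/Ga) = E°(cathode) − E°cell = −0.24 − (+0.31) = −0.55 V.

−0.55 V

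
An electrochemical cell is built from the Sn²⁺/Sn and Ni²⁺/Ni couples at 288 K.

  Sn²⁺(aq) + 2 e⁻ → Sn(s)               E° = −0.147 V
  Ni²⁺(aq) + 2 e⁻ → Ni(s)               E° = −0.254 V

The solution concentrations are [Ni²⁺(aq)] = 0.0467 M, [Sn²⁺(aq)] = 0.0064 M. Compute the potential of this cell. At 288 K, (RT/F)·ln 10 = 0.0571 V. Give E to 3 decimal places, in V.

+0.082 V

The Sn²⁺/Sn couple has the more positive E°, so it is the cathode; Ni²⁺/Ni is the anode.
The standard potential is −0.147 − (−0.254) = +0.107 V and the balanced reaction transfers n = 2 electrons.
The balanced reaction is Sn²⁺(aq) + Ni(s) → Sn(s) + Ni²⁺(aq), so Q = [Ni²⁺(aq)] / [Sn²⁺(aq)] = 7.3 and log Q = 0.863.
E = E° − (0.0571/n)·log Q = +0.107 − (0.0571/2)(0.863) = +0.082 V.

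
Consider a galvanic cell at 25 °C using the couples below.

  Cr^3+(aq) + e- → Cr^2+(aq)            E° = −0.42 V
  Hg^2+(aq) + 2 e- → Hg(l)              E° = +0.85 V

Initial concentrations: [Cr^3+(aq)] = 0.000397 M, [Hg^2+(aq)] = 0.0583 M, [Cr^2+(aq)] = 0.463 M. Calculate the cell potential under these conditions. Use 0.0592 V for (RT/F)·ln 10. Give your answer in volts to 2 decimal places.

Hg²⁺/Hg is reduced (cathode, E° = +0.85 V) and Cr³⁺/Cr²⁺ is oxidized (anode).
E°cell = E°cat − E°an = +0.85 − (−0.42) = +1.27 V; n = 2.
The balanced reaction is Hg^2+(aq) + 2 Cr^2+(aq) → Hg(l) + 2 Cr^3+(aq), so Q = [Cr^3+(aq)]^2 / ([Hg^2+(aq)]·[Cr^2+(aq)]^2) = 1.26×10^−5 and log Q = −4.899.
E = E° − (0.0592/n)·log Q = +1.27 − (0.0592/2)(−4.899) = +1.42 V.

+1.42 V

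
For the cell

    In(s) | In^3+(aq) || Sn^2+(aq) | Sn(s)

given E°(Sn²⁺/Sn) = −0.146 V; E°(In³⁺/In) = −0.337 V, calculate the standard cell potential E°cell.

By convention the left-hand electrode in cell notation is the anode (oxidation) and the right-hand electrode is the cathode (reduction).
E°cell = E°(right) − E°(left) = −0.146 − (−0.337) = +0.191 V.

+0.191 V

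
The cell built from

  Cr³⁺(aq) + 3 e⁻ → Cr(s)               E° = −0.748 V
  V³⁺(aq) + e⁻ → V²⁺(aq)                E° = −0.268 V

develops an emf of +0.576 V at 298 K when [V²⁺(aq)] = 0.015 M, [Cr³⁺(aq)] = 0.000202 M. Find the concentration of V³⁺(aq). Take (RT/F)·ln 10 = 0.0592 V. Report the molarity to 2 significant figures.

0.037 M

V³⁺/V²⁺ is the cathode (higher E°); E°cell = −0.268 − (−0.748) = +0.480 V with n = 3.
From the Nernst equation, log Q = n(E° − E)/0.0592 = 3·(+0.480 − (+0.576))/0.0592 = −4.865.
The balanced reaction is 3 V³⁺(aq) + Cr(s) → 3 V²⁺(aq) + Cr³⁺(aq), so Q = ([V²⁺(aq)]^3·[Cr³⁺(aq)]) / [V³⁺(aq)]^3.
Isolating [V³⁺(aq)] in Q = 10^{−4.865} yields log [V³⁺(aq)] = −1.434, i.e. 0.037 M.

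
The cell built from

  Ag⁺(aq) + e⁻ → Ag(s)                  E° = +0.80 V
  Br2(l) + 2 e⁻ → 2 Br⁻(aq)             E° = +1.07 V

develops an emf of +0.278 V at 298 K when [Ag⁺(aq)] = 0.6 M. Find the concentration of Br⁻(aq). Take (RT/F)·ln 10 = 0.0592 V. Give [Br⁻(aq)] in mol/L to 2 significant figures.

1.2 M

Br₂/Br⁻ is the cathode (higher E°); E°cell = +1.07 − (+0.80) = +0.27 V with n = 2.
From the Nernst equation, log Q = n(E° − E)/0.0592 = 2·(+0.27 − (+0.278))/0.0592 = −0.270.
For Br2(l) + 2 Ag(s) → 2 Br⁻(aq) + 2 Ag⁺(aq), the reaction quotient is Q = [Br⁻(aq)]^2·[Ag⁺(aq)]^2.
Isolating [Br⁻(aq)] in Q = 10^{−0.270} yields log [Br⁻(aq)] = 0.087, i.e. 1.2 M.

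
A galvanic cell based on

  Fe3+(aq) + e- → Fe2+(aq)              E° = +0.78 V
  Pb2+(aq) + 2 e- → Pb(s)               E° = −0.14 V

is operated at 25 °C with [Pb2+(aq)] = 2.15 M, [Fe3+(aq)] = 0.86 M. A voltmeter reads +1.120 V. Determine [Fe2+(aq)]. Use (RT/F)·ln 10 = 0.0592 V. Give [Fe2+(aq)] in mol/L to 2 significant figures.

With Fe³⁺/Fe²⁺ at the cathode and Pb²⁺/Pb at the anode, E°cell = +0.78 − (−0.14) = +0.92 V (n = 2).
Since E = E° − (0.0592/n)·log Q, log Q = n(E° − E)/0.0592 = −6.757.
Balancing electrons gives 2 Fe3+(aq) + Pb(s) → 2 Fe2+(aq) + Pb2+(aq); thus Q = ([Fe2+(aq)]^2·[Pb2+(aq)]) / [Fe3+(aq)]^2.
Isolating [Fe2+(aq)] in Q = 10^{−6.757} yields log [Fe2+(aq)] = −3.610, i.e. 0.00025 M.

0.00025 M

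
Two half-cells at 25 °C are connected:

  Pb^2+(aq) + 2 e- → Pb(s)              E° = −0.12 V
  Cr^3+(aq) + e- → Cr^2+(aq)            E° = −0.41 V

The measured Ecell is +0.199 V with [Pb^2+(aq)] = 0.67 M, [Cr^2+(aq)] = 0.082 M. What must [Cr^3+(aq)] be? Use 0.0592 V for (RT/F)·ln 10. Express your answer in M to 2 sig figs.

2.3 M

Pb²⁺/Pb is the cathode (higher E°); E°cell = −0.12 − (−0.41) = +0.29 V with n = 2.
Since E = E° − (0.0592/n)·log Q, log Q = n(E° − E)/0.0592 = 3.074.
Balancing electrons gives Pb^2+(aq) + 2 Cr^2+(aq) → Pb(s) + 2 Cr^3+(aq); thus Q = [Cr^3+(aq)]^2 / ([Pb^2+(aq)]·[Cr^2+(aq)]^2).
Isolating [Cr^3+(aq)] in Q = 10^{3.074} yields log [Cr^3+(aq)] = 0.364, i.e. 2.3 M.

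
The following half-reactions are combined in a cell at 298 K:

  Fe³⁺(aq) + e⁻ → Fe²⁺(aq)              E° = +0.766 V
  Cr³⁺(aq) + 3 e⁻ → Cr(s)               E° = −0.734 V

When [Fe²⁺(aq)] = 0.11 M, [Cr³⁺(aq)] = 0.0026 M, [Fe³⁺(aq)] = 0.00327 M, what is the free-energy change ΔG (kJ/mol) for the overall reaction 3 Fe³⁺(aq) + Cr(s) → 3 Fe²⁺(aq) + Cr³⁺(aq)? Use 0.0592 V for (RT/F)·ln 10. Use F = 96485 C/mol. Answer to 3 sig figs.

−423 kJ/mol

With Fe³⁺/Fe²⁺ reduced at the cathode, E°cell = +0.766 − (−0.734) = +1.500 V and n = 3.
Q = ([Fe²⁺(aq)]^3·[Cr³⁺(aq)]) / [Fe³⁺(aq)]^3 = 99, so log Q = 1.996 and E = +1.500 − (0.0592/3)(1.996) = +1.4606 V.
Then ΔG = −nFE = −3 × 96485 × +1.4606 J/mol = −423 kJ/mol.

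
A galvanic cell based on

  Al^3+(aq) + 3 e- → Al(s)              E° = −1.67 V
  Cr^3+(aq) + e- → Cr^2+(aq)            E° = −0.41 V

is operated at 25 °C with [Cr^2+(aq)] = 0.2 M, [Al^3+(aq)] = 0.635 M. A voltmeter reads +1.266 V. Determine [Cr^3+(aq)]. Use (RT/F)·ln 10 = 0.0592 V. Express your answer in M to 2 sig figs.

0.22 M

The Cr³⁺/Cr²⁺ couple has the larger reduction potential, so it is the cathode: E°cell = −0.41 − (−1.67) = +1.26 V and n = 3.
From the Nernst equation, log Q = n(E° − E)/0.0592 = 3·(+1.26 − (+1.266))/0.0592 = −0.304.
For 3 Cr^3+(aq) + Al(s) → 3 Cr^2+(aq) + Al^3+(aq), the reaction quotient is Q = ([Cr^2+(aq)]^3·[Al^3+(aq)]) / [Cr^3+(aq)]^3.
Substituting the known concentrations and solving, log [Cr^3+(aq)] = −0.663 and [Cr^3+(aq)] = 0.22 M.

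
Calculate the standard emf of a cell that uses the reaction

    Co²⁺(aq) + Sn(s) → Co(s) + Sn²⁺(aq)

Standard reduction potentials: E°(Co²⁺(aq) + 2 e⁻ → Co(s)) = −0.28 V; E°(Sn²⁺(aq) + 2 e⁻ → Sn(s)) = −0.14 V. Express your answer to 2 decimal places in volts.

−0.14 V

Co²⁺(aq) gains electrons, so the Co²⁺/Co couple is the cathode; the Sn²⁺/Sn couple is the anode.
E°cell = E°(cathode) − E°(anode) = −0.28 − (−0.14) = −0.14 V.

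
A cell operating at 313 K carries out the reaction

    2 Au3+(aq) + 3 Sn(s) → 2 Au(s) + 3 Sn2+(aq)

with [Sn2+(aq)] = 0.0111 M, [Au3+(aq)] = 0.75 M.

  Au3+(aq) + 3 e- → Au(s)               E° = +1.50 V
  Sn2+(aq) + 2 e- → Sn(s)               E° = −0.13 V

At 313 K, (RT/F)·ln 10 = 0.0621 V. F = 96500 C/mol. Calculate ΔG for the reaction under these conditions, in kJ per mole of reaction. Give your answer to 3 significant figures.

E°cell = +1.50 − (−0.13) = +1.63 V; the balanced reaction transfers n = 6 electrons.
The reaction quotient is [Sn2+(aq)]^3 / [Au3+(aq)]^2 = 2.43×10^−6; by Nernst, E = +1.63 − (0.0621/6)(−5.614) = +1.6881 V.
Finally ΔG = −nFE = −(6)(96500 C/mol)(+1.6881 V) = −977 kJ/mol.

−977 kJ/mol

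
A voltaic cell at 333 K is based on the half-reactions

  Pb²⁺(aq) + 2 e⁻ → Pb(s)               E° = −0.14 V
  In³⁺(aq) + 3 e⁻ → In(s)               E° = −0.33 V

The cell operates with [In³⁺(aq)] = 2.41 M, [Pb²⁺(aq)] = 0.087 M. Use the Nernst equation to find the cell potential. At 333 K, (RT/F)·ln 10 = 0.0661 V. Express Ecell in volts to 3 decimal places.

Pb²⁺/Pb is reduced (cathode, E° = −0.14 V) and In³⁺/In is oxidized (anode).
The standard potential is −0.14 − (−0.33) = +0.19 V and the balanced reaction transfers n = 6 electrons.
For the overall reaction 3 Pb²⁺(aq) + 2 In(s) → 3 Pb(s) + 2 In³⁺(aq), Q = [In³⁺(aq)]^2 / [Pb²⁺(aq)]^3 = 8.82×10^3, giving log Q = 3.945.
By the Nernst equation, E = +0.19 − (0.0661/6)·(3.945) = +0.147 V.

+0.147 V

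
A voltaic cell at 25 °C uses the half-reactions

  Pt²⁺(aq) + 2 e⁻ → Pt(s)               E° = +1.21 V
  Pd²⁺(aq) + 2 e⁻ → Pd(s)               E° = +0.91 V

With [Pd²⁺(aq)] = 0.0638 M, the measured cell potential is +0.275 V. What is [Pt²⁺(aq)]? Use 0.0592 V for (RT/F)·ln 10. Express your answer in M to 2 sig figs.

The Pt²⁺/Pt couple has the larger reduction potential, so it is the cathode: E°cell = +1.21 − (+0.91) = +0.30 V and n = 2.
Rearranging E = E° − (0.0592/n)·log Q gives log Q = 2(+0.30 − (+0.275))/0.0592 = 0.845.
The balanced reaction is Pt²⁺(aq) + Pd(s) → Pt(s) + Pd²⁺(aq), so Q = [Pd²⁺(aq)] / [Pt²⁺(aq)].
Substituting the known concentrations and solving, log [Pt²⁺(aq)] = −2.040 and [Pt²⁺(aq)] = 0.0091 M.

0.0091 M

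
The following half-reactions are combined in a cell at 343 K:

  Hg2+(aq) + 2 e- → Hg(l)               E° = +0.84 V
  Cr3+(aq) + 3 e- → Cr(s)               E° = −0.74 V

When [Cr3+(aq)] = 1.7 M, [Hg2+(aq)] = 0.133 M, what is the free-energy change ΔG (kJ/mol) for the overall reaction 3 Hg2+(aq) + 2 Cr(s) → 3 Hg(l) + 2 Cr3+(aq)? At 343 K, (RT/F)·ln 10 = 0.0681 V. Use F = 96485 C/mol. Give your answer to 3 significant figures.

E°cell = +0.84 − (−0.74) = +1.58 V; the balanced reaction transfers n = 6 electrons.
Q = [Cr3+(aq)]^2 / [Hg2+(aq)]^3 = 1.23×10^3, so log Q = 3.089 and E = +1.58 − (0.0681/6)(3.089) = +1.5449 V.
ΔG = −nFE = −(6)(96485)(+1.5449) J/mol = −894 kJ/mol.

−894 kJ/mol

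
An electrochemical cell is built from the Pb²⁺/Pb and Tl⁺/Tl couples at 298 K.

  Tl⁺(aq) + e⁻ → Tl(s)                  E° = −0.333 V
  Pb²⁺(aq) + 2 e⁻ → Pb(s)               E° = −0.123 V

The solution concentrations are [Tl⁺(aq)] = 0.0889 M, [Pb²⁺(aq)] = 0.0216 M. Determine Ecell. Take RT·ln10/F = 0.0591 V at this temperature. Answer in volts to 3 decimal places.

+0.223 V

Pb²⁺/Pb is reduced (cathode, E° = −0.123 V) and Tl⁺/Tl is oxidized (anode).
E°cell = −0.123 − (−0.333) = +0.210 V, with n = 2 electrons transferred.
For the overall reaction Pb²⁺(aq) + 2 Tl(s) → Pb(s) + 2 Tl⁺(aq), Q = [Tl⁺(aq)]^2 / [Pb²⁺(aq)] = 0.366, giving log Q = −0.437.
Applying E = E° − (RT ln10/nF)·log Q gives +0.210 − (0.0591/2)(−0.437) = +0.223 V.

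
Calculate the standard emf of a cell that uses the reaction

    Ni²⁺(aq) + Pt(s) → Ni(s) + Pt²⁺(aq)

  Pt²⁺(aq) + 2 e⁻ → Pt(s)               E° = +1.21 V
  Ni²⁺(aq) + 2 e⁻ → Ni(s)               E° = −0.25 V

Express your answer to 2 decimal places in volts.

Ni²⁺(aq) gains electrons, so the Ni²⁺/Ni couple is the cathode; the Pt²⁺/Pt couple is the anode.
E°cell = E°(cathode) − E°(anode) = −0.25 − (+1.21) = −1.46 V.

−1.46 V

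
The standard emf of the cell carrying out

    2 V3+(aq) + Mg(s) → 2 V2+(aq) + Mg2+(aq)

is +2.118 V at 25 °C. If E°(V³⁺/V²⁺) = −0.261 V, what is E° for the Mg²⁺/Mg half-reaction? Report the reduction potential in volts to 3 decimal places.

−2.379 V

In the reaction as written the V³⁺/V²⁺ couple is reduced (cathode) and Mg²⁺/Mg is oxidized (anode), so E°cell = E°(V³⁺/V²⁺) − E°(Mg²⁺/Mg).
E°(Mg²⁺/Mg) = E°(cathode) − E°cell = −0.261 − (+2.118) = −2.379 V.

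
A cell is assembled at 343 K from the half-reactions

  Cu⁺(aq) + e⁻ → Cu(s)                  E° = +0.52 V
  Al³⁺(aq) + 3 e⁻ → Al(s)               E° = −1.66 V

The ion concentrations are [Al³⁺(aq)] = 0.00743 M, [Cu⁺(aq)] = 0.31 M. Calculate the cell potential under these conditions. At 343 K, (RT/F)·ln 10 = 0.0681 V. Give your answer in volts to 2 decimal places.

Cu⁺/Cu is reduced (cathode, E° = +0.52 V) and Al³⁺/Al is oxidized (anode).
The standard potential is +0.52 − (−1.66) = +2.18 V and the balanced reaction transfers n = 3 electrons.
For the overall reaction 3 Cu⁺(aq) + Al(s) → 3 Cu(s) + Al³⁺(aq), Q = [Al³⁺(aq)] / [Cu⁺(aq)]^3 = 0.249, giving log Q = −0.603.
Applying E = E° − (RT ln10/nF)·log Q gives +2.18 − (0.0681/3)(−0.603) = +2.19 V.

+2.19 V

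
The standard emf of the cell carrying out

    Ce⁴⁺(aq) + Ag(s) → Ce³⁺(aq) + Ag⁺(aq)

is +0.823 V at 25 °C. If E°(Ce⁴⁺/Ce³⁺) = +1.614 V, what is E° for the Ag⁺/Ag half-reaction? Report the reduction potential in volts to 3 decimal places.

In the reaction as written the Ce⁴⁺/Ce³⁺ couple is reduced (cathode) and Ag⁺/Ag is oxidized (anode), so E°cell = E°(Ce⁴⁺/Ce³⁺) − E°(Ag⁺/Ag).
E°(Ag⁺/Ag) = E°(cathode) − E°cell = +1.614 − (+0.823) = +0.791 V.

+0.791 V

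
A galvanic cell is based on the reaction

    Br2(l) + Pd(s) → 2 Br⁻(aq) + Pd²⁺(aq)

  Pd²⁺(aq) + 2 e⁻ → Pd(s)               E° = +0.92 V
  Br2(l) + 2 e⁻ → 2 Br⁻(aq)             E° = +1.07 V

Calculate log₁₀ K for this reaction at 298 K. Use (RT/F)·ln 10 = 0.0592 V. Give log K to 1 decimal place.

log K = 5.1

The Br₂/Br⁻ couple is reduced (cathode); E°cell = +1.07 − (+0.92) = +0.15 V with n = 2.
At equilibrium E = 0, so log K = nE°cell / 0.0592 = (2)(+0.15) / 0.0592 = 5.1.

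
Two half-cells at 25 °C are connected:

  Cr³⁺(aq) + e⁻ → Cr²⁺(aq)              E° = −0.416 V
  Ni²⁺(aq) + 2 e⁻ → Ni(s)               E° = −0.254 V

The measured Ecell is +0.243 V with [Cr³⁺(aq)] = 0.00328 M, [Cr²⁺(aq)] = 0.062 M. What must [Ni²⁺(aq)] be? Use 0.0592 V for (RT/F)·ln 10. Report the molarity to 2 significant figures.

1.5 M

With Ni²⁺/Ni at the cathode and Cr³⁺/Cr²⁺ at the anode, E°cell = −0.254 − (−0.416) = +0.162 V (n = 2).
From the Nernst equation, log Q = n(E° − E)/0.0592 = 2·(+0.162 − (+0.243))/0.0592 = −2.736.
Balancing electrons gives Ni²⁺(aq) + 2 Cr²⁺(aq) → Ni(s) + 2 Cr³⁺(aq); thus Q = [Cr³⁺(aq)]^2 / ([Ni²⁺(aq)]·[Cr²⁺(aq)]^2).
Substituting the known concentrations and solving, log [Ni²⁺(aq)] = 0.183 and [Ni²⁺(aq)] = 1.5 M.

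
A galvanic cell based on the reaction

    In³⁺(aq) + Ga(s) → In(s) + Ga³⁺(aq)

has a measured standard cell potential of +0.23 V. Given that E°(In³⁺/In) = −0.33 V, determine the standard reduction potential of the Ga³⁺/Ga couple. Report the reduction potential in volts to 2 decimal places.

−0.56 V

In the reaction as written the In³⁺/In couple is reduced (cathode) and Ga³⁺/Ga is oxidized (anode), so E°cell = E°(In³⁺/In) − E°(Ga³⁺/Ga).
E°(Ga³⁺/Ga) = E°(cathode) − E°cell = −0.33 − (+0.23) = −0.56 V.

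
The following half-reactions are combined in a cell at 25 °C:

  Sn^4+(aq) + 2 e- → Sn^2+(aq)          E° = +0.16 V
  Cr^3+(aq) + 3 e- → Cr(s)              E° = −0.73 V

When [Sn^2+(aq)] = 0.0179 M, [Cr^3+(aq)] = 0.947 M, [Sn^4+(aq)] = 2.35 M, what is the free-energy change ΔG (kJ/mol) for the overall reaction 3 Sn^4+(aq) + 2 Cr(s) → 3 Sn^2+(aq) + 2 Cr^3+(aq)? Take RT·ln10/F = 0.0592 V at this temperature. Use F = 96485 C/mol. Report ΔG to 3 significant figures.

−552 kJ/mol

E°cell = +0.16 − (−0.73) = +0.89 V; the balanced reaction transfers n = 6 electrons.
The reaction quotient is ([Sn^2+(aq)]^3·[Cr^3+(aq)]^2) / [Sn^4+(aq)]^3 = 3.96×10^−7; by Nernst, E = +0.89 − (0.0592/6)(−6.402) = +0.9532 V.
ΔG = −nFE = −(6)(96485)(+0.9532) J/mol = −552 kJ/mol.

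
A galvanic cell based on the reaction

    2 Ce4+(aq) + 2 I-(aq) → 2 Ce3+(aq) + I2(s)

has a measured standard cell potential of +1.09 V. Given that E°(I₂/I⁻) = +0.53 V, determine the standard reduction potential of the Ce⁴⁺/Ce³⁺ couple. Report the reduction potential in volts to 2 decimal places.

In the reaction as written the Ce⁴⁺/Ce³⁺ couple is reduced (cathode) and I₂/I⁻ is oxidized (anode), so E°cell = E°(Ce⁴⁺/Ce³⁺) − E°(I₂/I⁻).
E°(Ce⁴⁺/Ce³⁺) = E°cell + E°(anode) = +1.09 + (+0.53) = +1.62 V.

+1.62 V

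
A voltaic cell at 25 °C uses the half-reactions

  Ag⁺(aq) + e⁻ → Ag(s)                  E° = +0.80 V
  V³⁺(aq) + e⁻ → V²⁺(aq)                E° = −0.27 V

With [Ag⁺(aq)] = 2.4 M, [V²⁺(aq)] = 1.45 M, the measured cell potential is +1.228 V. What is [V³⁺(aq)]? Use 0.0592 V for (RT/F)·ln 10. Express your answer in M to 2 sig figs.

The Ag⁺/Ag couple has the larger reduction potential, so it is the cathode: E°cell = +0.80 − (−0.27) = +1.07 V and n = 1.
Since E = E° − (0.0592/n)·log Q, log Q = n(E° − E)/0.0592 = −2.669.
For Ag⁺(aq) + V²⁺(aq) → Ag(s) + V³⁺(aq), the reaction quotient is Q = [V³⁺(aq)] / ([Ag⁺(aq)]·[V²⁺(aq)]).
Substituting the known concentrations and solving, log [V³⁺(aq)] = −2.127 and [V³⁺(aq)] = 0.0075 M.

0.0075 M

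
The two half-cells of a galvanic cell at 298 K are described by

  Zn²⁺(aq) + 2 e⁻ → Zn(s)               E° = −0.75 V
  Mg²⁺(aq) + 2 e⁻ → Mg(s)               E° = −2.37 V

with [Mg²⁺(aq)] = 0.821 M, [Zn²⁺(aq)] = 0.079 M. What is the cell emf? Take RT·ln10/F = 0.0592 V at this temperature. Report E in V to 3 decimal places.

The Zn²⁺/Zn couple has the more positive E°, so it is the cathode; Mg²⁺/Mg is the anode.
The standard potential is −0.75 − (−2.37) = +1.62 V and the balanced reaction transfers n = 2 electrons.
Balancing gives Zn²⁺(aq) + Mg(s) → Zn(s) + Mg²⁺(aq); hence Q = [Mg²⁺(aq)] / [Zn²⁺(aq)] = 10.4 (log Q = 1.017).
Applying E = E° − (RT ln10/nF)·log Q gives +1.62 − (0.0592/2)(1.017) = +1.590 V.

+1.590 V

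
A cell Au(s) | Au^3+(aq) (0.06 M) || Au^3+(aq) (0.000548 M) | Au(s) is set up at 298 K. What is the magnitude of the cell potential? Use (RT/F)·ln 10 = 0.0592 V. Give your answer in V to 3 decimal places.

For a concentration cell E°cell = 0, since both electrodes use the same couple.
The compartment with the higher Au^3+(aq) concentration (0.06 M) acts as the cathode; ions are reduced there and produced at the dilute (0.000548 M) anode.
With n = 3, Ecell = −(0.0592/3)·log([dilute]/[conc]) = −(0.0592/3)·log(0.000548/0.06) = +0.040 V.

0.040 V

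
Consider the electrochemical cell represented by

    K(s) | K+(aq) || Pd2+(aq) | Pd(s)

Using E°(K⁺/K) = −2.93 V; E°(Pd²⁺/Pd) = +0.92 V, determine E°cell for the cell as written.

+3.85 V

By convention the left-hand electrode in cell notation is the anode (oxidation) and the right-hand electrode is the cathode (reduction).
E°cell = E°(right) − E°(left) = +0.92 − (−2.93) = +3.85 V.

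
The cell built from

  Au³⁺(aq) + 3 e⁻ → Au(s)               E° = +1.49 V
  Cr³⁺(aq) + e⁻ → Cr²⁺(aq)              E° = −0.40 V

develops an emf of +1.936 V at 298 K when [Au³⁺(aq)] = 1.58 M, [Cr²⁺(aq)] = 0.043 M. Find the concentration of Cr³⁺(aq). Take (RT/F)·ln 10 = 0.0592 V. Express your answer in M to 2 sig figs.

Au³⁺/Au is the cathode (higher E°); E°cell = +1.49 − (−0.40) = +1.89 V with n = 3.
From the Nernst equation, log Q = n(E° − E)/0.0592 = 3·(+1.89 − (+1.936))/0.0592 = −2.331.
For Au³⁺(aq) + 3 Cr²⁺(aq) → Au(s) + 3 Cr³⁺(aq), the reaction quotient is Q = [Cr³⁺(aq)]^3 / ([Au³⁺(aq)]·[Cr²⁺(aq)]^3).
Solving for the unknown gives log [Cr³⁺(aq)] = −2.077, so [Cr³⁺(aq)] ≈ 0.0084 M.

0.0084 M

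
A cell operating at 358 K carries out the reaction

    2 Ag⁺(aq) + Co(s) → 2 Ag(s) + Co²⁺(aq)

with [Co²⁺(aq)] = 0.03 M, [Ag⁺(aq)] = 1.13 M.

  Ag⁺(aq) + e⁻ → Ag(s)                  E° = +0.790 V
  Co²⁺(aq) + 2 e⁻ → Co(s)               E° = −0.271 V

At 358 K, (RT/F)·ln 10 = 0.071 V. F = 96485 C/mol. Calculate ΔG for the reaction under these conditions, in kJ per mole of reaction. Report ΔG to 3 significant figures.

−216 kJ/mol

The standard cell potential is +0.790 − (−0.271) = +1.061 V, with n = 2 electrons in the balanced equation.
The reaction quotient is [Co²⁺(aq)] / [Ag⁺(aq)]^2 = 0.0235; by Nernst, E = +1.061 − (0.071/2)(−1.629) = +1.1188 V.
ΔG = −nFE = −(2)(96485)(+1.1188) J/mol = −216 kJ/mol.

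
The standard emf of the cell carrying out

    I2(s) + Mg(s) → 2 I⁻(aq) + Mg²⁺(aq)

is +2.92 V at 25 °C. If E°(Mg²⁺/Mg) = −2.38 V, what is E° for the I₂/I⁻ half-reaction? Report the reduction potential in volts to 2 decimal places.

In the reaction as written the I₂/I⁻ couple is reduced (cathode) and Mg²⁺/Mg is oxidized (anode), so E°cell = E°(I₂/I⁻) − E°(Mg²⁺/Mg).
E°(I₂/I⁻) = E°cell + E°(anode) = +2.92 + (−2.38) = +0.54 V.

+0.54 V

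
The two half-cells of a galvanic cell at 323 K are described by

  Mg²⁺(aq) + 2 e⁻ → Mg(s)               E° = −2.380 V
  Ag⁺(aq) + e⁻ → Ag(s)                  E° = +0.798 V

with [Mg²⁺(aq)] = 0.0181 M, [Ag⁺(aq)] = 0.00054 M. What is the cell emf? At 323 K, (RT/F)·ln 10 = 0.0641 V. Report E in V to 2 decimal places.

The Ag⁺/Ag couple has the more positive E°, so it is the cathode; Mg²⁺/Mg is the anode.
E°cell = +0.798 − (−2.380) = +3.178 V, with n = 2 electrons transferred.
Balancing gives 2 Ag⁺(aq) + Mg(s) → 2 Ag(s) + Mg²⁺(aq); hence Q = [Mg²⁺(aq)] / [Ag⁺(aq)]^2 = 6.21×10^4 (log Q = 4.793).
By the Nernst equation, E = +3.178 − (0.0641/2)·(4.793) = +3.02 V.

+3.02 V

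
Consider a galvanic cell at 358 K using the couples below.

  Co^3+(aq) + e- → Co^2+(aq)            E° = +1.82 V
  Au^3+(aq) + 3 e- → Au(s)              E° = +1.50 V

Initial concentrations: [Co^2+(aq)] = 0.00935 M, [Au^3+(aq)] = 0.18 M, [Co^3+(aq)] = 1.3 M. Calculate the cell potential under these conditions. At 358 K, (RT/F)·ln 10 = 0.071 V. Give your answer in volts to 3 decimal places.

+0.490 V

Since E°(Co³⁺/Co²⁺) > E°(Au³⁺/Au), Co³⁺/Co²⁺ serves as the cathode.
E°cell = +1.82 − (+1.50) = +0.32 V, with n = 3 electrons transferred.
Balancing gives 3 Co^3+(aq) + Au(s) → 3 Co^2+(aq) + Au^3+(aq); hence Q = ([Co^2+(aq)]^3·[Au^3+(aq)]) / [Co^3+(aq)]^3 = 6.7×10^−8 (log Q = −7.174).
Applying E = E° − (RT ln10/nF)·log Q gives +0.32 − (0.071/3)(−7.174) = +0.490 V.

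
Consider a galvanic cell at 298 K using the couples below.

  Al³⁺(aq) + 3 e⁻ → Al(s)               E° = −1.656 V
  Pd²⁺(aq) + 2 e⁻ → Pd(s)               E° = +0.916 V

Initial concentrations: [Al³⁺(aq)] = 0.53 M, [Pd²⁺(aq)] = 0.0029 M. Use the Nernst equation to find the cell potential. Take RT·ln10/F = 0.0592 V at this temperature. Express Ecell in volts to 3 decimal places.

Since E°(Pd²⁺/Pd) > E°(Al³⁺/Al), Pd²⁺/Pd serves as the cathode.
E°cell = E°cat − E°an = +0.916 − (−1.656) = +2.572 V; n = 6.
The balanced reaction is 3 Pd²⁺(aq) + 2 Al(s) → 3 Pd(s) + 2 Al³⁺(aq), so Q = [Al³⁺(aq)]^2 / [Pd²⁺(aq)]^3 = 1.15×10^7 and log Q = 7.061.
By the Nernst equation, E = +2.572 − (0.0592/6)·(7.061) = +2.502 V.

+2.502 V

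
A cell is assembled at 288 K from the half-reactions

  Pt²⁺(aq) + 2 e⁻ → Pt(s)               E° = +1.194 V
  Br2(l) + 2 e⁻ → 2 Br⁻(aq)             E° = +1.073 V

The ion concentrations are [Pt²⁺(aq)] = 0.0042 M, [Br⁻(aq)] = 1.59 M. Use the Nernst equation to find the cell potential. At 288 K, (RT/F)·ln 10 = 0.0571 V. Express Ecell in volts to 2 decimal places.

Since E°(Pt²⁺/Pt) > E°(Br₂/Br⁻), Pt²⁺/Pt serves as the cathode.
The standard potential is +1.194 − (+1.073) = +0.121 V and the balanced reaction transfers n = 2 electrons.
Balancing gives Pt²⁺(aq) + 2 Br⁻(aq) → Pt(s) + Br2(l); hence Q = 1 / ([Pt²⁺(aq)]·[Br⁻(aq)]^2) = 94.2 (log Q = 1.974).
E = E° − (0.0571/n)·log Q = +0.121 − (0.0571/2)(1.974) = +0.06 V.

+0.06 V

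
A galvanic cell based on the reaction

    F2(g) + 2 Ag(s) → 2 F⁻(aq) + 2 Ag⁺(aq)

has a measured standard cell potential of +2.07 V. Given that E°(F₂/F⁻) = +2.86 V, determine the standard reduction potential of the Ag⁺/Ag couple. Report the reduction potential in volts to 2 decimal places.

+0.79 V

In the reaction as written the F₂/F⁻ couple is reduced (cathode) and Ag⁺/Ag is oxidized (anode), so E°cell = E°(F₂/F⁻) − E°(Ag⁺/Ag).
E°(Ag⁺/Ag) = E°(cathode) − E°cell = +2.86 − (+2.07) = +0.79 V.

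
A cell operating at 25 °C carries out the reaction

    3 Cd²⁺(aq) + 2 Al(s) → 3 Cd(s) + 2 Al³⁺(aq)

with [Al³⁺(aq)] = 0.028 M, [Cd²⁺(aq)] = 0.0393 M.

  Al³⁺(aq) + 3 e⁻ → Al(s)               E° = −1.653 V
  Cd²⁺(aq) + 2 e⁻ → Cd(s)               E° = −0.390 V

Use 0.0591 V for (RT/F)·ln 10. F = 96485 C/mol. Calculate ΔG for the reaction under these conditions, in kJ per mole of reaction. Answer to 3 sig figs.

−725 kJ/mol

With Cd²⁺/Cd reduced at the cathode, E°cell = −0.390 − (−1.653) = +1.263 V and n = 6.
Q = [Al³⁺(aq)]^2 / [Cd²⁺(aq)]^3 = 12.9, so log Q = 1.111 and E = +1.263 − (0.0591/6)(1.111) = +1.2521 V.
Finally ΔG = −nFE = −(6)(96485 C/mol)(+1.2521 V) = −725 kJ/mol.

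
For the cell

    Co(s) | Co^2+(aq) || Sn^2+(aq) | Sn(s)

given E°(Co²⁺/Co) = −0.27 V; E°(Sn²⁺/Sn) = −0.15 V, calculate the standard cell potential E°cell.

+0.12 V

By convention the left-hand electrode in cell notation is the anode (oxidation) and the right-hand electrode is the cathode (reduction).
E°cell = E°(right) − E°(left) = −0.15 − (−0.27) = +0.12 V.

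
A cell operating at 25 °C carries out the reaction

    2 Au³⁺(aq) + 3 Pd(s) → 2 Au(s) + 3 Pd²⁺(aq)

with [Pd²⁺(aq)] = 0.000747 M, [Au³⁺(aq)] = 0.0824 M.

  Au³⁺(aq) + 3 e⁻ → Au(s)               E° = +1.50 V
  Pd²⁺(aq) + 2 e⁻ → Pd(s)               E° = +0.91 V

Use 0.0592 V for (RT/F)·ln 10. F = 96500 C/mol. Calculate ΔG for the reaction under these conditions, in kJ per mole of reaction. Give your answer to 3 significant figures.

−383 kJ/mol

The standard cell potential is +1.50 − (+0.91) = +0.59 V, with n = 6 electrons in the balanced equation.
Here Q = [Pd²⁺(aq)]^3 / [Au³⁺(aq)]^2 = 6.14×10^−8 (log Q = −7.212), giving E = +0.59 − (0.0592/6)·(−7.212) = +0.6612 V.
Then ΔG = −nFE = −6 × 96500 × +0.6612 J/mol = −383 kJ/mol.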